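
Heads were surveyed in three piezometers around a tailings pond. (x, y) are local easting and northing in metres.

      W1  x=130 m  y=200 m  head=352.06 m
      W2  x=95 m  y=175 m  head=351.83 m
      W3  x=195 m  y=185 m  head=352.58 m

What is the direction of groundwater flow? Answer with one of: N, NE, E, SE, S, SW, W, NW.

W

Three-point gradient (reference W1): Δ to W2 = (-35, -25, -0.23), Δ to W3 = (65, -15, +0.52).
∂h/∂x = +0.007651, ∂h/∂y = -0.001512 (det = 2150).
Flow = −∇h = (-0.007651 east, +0.001512 north), which points west.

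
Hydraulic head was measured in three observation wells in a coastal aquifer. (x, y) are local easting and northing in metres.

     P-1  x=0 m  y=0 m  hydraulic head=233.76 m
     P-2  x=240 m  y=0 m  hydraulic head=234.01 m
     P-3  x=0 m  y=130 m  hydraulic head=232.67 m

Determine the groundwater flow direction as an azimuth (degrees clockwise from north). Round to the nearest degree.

∂h/∂x = (234.01 − 233.76) / (240 − 0) = +0.001042
∂h/∂y = (232.67 − 233.76) / (130 − 0) = -0.008385
Flow direction (−∇h) has components (-0.001042 E, +0.008385 N).
Azimuth = atan2(E, N) = atan2(-0.001042, +0.008385) = 352.9° ≈ 353°.

353°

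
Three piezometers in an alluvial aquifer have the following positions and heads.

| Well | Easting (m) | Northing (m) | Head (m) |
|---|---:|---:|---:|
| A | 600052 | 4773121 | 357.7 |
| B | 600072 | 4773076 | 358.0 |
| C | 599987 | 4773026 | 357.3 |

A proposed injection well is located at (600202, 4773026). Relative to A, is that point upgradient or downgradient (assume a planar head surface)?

With h = a·x + b·y + c and A as origin, the differences give:
  20·a + (-45)·b = +0.3
  (-65)·a + (-95)·b = -0.4
Eliminate b (×(-95) and ×(-45), subtract): -4825·a = -46.50 → a = ∂h/∂x = +0.009637
Back-substitute: b = ∂h/∂y = -0.002383.
Head at (600202, 4773026) = 357.7 + (+0.009637)·(150) + (-0.002383)·(-95) = 359.37 m.
That is higher than the 357.7 m at A, so the point is upgradient.

upgradient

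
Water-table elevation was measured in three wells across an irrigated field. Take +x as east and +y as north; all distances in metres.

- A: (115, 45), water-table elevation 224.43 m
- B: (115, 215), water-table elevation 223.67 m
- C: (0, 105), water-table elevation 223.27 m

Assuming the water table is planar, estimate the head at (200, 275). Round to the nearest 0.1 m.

Taking A as reference: B−A = (0, 170, -0.76); C−A = (-115, 60, -1.16).
Solve a·Δx + b·Δy = Δh: det = 0·60 − (-115)·170 = 19550.
∂h/∂x = [(-0.76)·60 − (-1.16)·170] / 19550 = +0.007754
∂h/∂y = [0·(-1.16) − (-115)·(-0.76)] / 19550 = -0.004471
h(200, 275) = 224.43 + (+0.007754)·(85) + (-0.004471)·(230) = 224.43 +0.659 -1.028 = 224.061 m.

224.1 m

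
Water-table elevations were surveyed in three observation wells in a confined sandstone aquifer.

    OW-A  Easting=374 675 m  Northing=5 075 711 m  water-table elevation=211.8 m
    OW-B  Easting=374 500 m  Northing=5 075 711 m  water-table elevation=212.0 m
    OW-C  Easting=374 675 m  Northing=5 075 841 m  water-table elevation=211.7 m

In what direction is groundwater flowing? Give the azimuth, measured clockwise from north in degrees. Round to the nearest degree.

∂h/∂x = (212.0 − 211.8) / (374500 − 374675) = -0.001143
∂h/∂y = (211.7 − 211.8) / (5075841 − 5075711) = -0.0007692
Flow direction (−∇h) has components (+0.001143 E, +0.0007692 N).
Azimuth = atan2(E, N) = atan2(+0.001143, +0.0007692) = 56.1° ≈ 056°.

056°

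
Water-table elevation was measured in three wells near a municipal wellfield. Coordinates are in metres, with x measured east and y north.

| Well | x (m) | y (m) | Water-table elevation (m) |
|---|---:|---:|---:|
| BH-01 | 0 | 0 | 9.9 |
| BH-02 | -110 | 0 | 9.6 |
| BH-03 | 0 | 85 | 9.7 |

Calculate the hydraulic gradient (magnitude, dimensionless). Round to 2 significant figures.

0.0036

∂h/∂x = (9.6 − 9.9) / (-110 − 0) = +0.002727
∂h/∂y = (9.7 − 9.9) / (85 − 0) = -0.002353
|∇h| = √(0.002727² + -0.002353²) = 0.003602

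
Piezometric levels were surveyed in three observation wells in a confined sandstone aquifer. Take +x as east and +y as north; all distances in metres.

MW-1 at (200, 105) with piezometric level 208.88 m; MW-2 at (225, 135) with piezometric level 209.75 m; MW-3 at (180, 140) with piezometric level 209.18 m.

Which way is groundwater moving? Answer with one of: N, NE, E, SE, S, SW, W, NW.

SW

Differences from MW-1: to MW-2 (Δx, Δy, Δh) = (25, 30, +0.87); to MW-3 = (-20, 35, +0.30).
Determinant of the coordinate differences = 25·35 − (-20)·30 = 1475.
∂h/∂x = [(+0.87)·35 − (+0.30)·30] / 1475 = +0.01454
∂h/∂y = [25·(+0.30) − (-20)·(+0.87)] / 1475 = +0.01688
Flow = −∇h = (-0.01454 east, -0.01688 north), which points southwest.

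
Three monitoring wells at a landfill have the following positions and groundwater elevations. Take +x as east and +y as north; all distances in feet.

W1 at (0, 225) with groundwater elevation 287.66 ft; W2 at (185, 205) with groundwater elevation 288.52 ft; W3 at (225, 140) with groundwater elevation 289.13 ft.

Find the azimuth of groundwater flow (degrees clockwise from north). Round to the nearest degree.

Taking W1 as reference: W2−W1 = (185, -20, +0.86); W3−W1 = (225, -85, +1.47).
Determinant of the coordinate differences = 185·(-85) − 225·(-20) = -11225.
∂h/∂x = [(+0.86)·(-85) − (+1.47)·(-20)] / -11225 = +0.003893
∂h/∂y = [185·(+1.47) − 225·(+0.86)] / -11225 = -0.006989
Flow direction (−∇h) has components (-0.003893 E, +0.006989 N).
Azimuth = atan2(E, N) = atan2(-0.003893, +0.006989) = 330.9° ≈ 331°.

331°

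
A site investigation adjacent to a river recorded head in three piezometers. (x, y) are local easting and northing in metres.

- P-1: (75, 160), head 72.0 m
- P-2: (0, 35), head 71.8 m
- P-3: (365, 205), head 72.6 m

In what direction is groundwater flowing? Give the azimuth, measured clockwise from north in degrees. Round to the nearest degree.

Differences from P-1: to P-2 (Δx, Δy, Δh) = (-75, -125, -0.2); to P-3 = (290, 45, +0.6).
Solve a·Δx + b·Δy = Δh: det = (-75)·45 − 290·(-125) = 32875.
∂h/∂x = [(-0.2)·45 − (+0.6)·(-125)] / 32875 = +0.002008
∂h/∂y = [(-75)·(+0.6) − 290·(-0.2)] / 32875 = +0.0003954
Flow direction (−∇h) has components (-0.002008 E, -0.0003954 N).
Azimuth = atan2(E, N) = atan2(-0.002008, -0.0003954) = 258.9° ≈ 259°.

259°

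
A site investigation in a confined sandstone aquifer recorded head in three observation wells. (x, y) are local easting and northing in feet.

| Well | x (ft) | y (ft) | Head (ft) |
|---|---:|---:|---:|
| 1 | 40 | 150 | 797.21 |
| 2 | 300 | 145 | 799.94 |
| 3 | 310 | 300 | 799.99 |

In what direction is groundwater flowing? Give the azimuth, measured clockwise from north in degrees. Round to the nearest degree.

Three-point gradient (reference 1): Δ to 2 = (260, -5, +2.73), Δ to 3 = (270, 150, +2.78).
∂h/∂x = +0.01049, ∂h/∂y = -0.0003544 (det = 40350).
Flow direction (−∇h) has components (-0.01049 E, +0.0003544 N).
Azimuth = atan2(E, N) = atan2(-0.01049, +0.0003544) = 271.9° ≈ 272°.

272°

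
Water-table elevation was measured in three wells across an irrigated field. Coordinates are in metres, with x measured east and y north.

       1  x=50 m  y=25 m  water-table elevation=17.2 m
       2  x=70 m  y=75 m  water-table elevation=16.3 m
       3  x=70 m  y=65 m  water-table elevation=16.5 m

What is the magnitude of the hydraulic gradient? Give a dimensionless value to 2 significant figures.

0.021

With h = a·x + b·y + c and 1 as origin, the differences give:
  20·a + 50·b = -0.9
  20·a + 40·b = -0.7
Eliminate b (×40 and ×50, subtract): -200·a = -1.00 → a = ∂h/∂x = +0.005000
Back-substitute: b = ∂h/∂y = -0.02000.
|∇h| = √(0.005000² + -0.02000²) = 0.02062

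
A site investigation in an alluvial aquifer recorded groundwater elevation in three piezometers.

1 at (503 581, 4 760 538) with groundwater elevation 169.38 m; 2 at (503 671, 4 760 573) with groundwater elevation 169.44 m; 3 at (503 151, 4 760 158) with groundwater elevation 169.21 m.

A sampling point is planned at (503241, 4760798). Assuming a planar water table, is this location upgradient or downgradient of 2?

Differences from 1: to 2 (Δx, Δy, Δh) = (90, 35, +0.06); to 3 = (-430, -380, -0.17).
Determinant of the coordinate differences = 90·(-380) − (-430)·35 = -19150.
∂h/∂x = [(+0.06)·(-380) − (-0.17)·35] / -19150 = +0.0008799
∂h/∂y = [90·(-0.17) − (-430)·(+0.06)] / -19150 = -0.0005483
Head at (503241, 4760798) = 169.38 + (+0.0008799)·(-340) + (-0.0005483)·(260) = 168.94 m.
That is lower than the 169.44 m at 2, so the point is downgradient.

downgradient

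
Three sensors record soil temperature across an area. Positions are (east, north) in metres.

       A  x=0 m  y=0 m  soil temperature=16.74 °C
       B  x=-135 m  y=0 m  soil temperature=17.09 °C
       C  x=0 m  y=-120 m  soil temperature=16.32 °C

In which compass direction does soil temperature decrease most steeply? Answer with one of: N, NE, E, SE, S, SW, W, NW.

SE

∂T/∂x = (17.09 − 16.74) / (-135 − 0) = -0.002593
∂T/∂y = (16.32 − 16.74) / (-120 − 0) = +0.003500
Steepest decrease is along −∇f = (+0.002593 E, -0.003500 N) → southeast.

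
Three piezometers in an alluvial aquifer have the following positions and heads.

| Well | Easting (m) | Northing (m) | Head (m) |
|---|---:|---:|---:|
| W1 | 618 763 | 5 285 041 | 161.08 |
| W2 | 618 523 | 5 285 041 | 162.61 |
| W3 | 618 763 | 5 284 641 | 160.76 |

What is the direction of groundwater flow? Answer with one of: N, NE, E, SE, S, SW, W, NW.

∂h/∂x = (162.61 − 161.08) / (618523 − 618763) = -0.006375
∂h/∂y = (160.76 − 161.08) / (5284641 − 5285041) = +0.0008000
Flow = −∇h = (+0.006375 east, -0.0008000 north), which points east.

E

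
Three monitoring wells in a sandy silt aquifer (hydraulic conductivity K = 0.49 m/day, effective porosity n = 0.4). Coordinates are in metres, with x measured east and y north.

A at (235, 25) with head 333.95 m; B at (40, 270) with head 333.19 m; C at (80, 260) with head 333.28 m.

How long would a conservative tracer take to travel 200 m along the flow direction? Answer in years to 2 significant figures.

With h = a·x + b·y + c and A as origin, the differences give:
  (-195)·a + 245·b = -0.76
  (-155)·a + 235·b = -0.67
Eliminate b (×235 and ×245, subtract): -7850·a = -14.450 → a = ∂h/∂x = +0.001841
Back-substitute: b = ∂h/∂y = -0.001637.
|∇h| = √(0.001841² + -0.001637²) = 0.002464
Seepage velocity v = K·i/n = 0.49 × 0.002464 / 0.4 = 0.003018 m/day.
t = 200 / 0.003018 = 6.627e+04 days = 181 years.

180 years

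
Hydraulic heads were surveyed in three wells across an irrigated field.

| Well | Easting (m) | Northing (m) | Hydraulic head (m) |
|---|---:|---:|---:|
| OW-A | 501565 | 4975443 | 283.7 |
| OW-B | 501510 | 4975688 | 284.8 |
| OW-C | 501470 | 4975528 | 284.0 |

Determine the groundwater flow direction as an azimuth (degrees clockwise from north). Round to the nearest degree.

With h = a·x + b·y + c and OW-A as origin, the differences give:
  (-55)·a + 245·b = +1.1
  (-95)·a + 85·b = +0.3
Eliminate b (×85 and ×245, subtract): 18600·a = 20.00 → a = ∂h/∂x = +0.001075
Back-substitute: b = ∂h/∂y = +0.004731.
Flow direction (−∇h) has components (-0.001075 E, -0.004731 N).
Azimuth = atan2(E, N) = atan2(-0.001075, -0.004731) = 192.8° ≈ 193°.

193°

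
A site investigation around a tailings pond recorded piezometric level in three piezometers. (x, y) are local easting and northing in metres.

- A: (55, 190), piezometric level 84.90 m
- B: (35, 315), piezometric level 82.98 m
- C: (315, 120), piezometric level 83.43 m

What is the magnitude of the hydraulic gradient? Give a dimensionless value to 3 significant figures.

Differences from A: to B (Δx, Δy, Δh) = (-20, 125, -1.92); to C = (260, -70, -1.47).
Solve a·Δx + b·Δy = Δh: det = (-20)·(-70) − 260·125 = -31100.
∂h/∂x = [(-1.92)·(-70) − (-1.47)·125] / -31100 = -0.01023
∂h/∂y = [(-20)·(-1.47) − 260·(-1.92)] / -31100 = -0.01700
|∇h| = √(-0.01023² + -0.01700²) = 0.01984

0.0198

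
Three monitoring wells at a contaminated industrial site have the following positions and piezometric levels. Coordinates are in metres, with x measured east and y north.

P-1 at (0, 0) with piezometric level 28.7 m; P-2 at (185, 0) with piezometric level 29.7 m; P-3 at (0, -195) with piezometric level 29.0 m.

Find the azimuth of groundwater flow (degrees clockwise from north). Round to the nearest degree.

∂h/∂x = (29.7 − 28.7) / (185 − 0) = +0.005405
∂h/∂y = (29.0 − 28.7) / (-195 − 0) = -0.001538
Flow direction (−∇h) has components (-0.005405 E, +0.001538 N).
Azimuth = atan2(E, N) = atan2(-0.005405, +0.001538) = 285.9° ≈ 286°.

286°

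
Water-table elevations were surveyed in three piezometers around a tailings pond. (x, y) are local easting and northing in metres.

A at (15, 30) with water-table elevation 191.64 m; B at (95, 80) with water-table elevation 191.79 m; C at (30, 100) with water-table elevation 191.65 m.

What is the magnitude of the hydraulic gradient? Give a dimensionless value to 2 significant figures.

Taking A as reference: B−A = (80, 50, +0.15); C−A = (15, 70, +0.01).
Solve a·Δx + b·Δy = Δh: det = 80·70 − 15·50 = 4850.
∂h/∂x = [(+0.15)·70 − (+0.01)·50] / 4850 = +0.002062
∂h/∂y = [80·(+0.01) − 15·(+0.15)] / 4850 = -0.0002990
|∇h| = √(0.002062² + -0.0002990²) = 0.002084

0.0021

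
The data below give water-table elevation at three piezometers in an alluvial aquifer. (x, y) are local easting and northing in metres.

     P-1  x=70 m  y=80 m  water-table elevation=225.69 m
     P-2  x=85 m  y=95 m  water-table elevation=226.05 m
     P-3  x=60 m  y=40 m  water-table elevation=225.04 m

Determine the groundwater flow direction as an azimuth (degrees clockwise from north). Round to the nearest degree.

217°

Taking P-1 as reference: P-2−P-1 = (15, 15, +0.36); P-3−P-1 = (-10, -40, -0.65).
Determinant of the coordinate differences = 15·(-40) − (-10)·15 = -450.
∂h/∂x = [(+0.36)·(-40) − (-0.65)·15] / -450 = +0.01033
∂h/∂y = [15·(-0.65) − (-10)·(+0.36)] / -450 = +0.01367
Flow direction (−∇h) has components (-0.01033 E, -0.01367 N).
Azimuth = atan2(E, N) = atan2(-0.01033, -0.01367) = 217.1° ≈ 217°.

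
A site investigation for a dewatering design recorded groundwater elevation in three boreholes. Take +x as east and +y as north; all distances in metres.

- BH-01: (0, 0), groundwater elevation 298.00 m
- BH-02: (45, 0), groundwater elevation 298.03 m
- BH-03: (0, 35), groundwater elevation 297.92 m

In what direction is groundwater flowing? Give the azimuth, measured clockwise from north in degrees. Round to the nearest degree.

∂h/∂x = (298.03 − 298.00) / (45 − 0) = +0.0006667
∂h/∂y = (297.92 − 298.00) / (35 − 0) = -0.002286
Flow direction (−∇h) has components (-0.0006667 E, +0.002286 N).
Azimuth = atan2(E, N) = atan2(-0.0006667, +0.002286) = 343.7° ≈ 344°.

344°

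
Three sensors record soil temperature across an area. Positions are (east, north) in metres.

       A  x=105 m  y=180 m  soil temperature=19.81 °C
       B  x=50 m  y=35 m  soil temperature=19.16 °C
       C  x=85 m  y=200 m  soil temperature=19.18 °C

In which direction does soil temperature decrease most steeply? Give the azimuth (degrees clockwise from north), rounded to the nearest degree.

282°

With T = a·x + b·y + c and A as origin, the differences give:
  (-55)·a + (-145)·b = -0.65
  (-20)·a + 20·b = -0.63
Eliminate b (×20 and ×(-145), subtract): -4000·a = -104.350 → a = ∂T/∂x = +0.02609
Back-substitute: b = ∂T/∂y = -0.005412.
Steepest decrease is along −∇f: components (-0.02609 E, +0.005412 N).
Azimuth = atan2(-0.02609, +0.005412) = 281.7° ≈ 282°.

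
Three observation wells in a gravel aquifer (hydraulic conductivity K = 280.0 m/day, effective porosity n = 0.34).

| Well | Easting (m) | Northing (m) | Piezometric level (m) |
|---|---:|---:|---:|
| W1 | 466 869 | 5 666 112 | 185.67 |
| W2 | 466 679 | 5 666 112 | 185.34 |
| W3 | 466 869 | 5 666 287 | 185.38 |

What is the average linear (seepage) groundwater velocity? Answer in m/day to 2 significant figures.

∂h/∂x = (185.34 − 185.67) / (466679 − 466869) = +0.001737
∂h/∂y = (185.38 − 185.67) / (5666287 − 5666112) = -0.001657
|∇h| = √(0.001737² + -0.001657²) = 0.002401
Seepage velocity v = K·i/n = 280.0 × 0.002401 / 0.34 = 1.977 m/day.

2.0 m/day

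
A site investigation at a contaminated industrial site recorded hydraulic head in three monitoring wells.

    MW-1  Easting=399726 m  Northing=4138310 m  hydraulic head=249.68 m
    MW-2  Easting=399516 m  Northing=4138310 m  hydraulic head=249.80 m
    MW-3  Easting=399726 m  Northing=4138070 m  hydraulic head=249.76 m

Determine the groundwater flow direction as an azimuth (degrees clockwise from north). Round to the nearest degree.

∂h/∂x = (249.80 − 249.68) / (399516 − 399726) = -0.0005714
∂h/∂y = (249.76 − 249.68) / (4138070 − 4138310) = -0.0003333
Flow direction (−∇h) has components (+0.0005714 E, +0.0003333 N).
Azimuth = atan2(E, N) = atan2(+0.0005714, +0.0003333) = 59.7° ≈ 060°.

060°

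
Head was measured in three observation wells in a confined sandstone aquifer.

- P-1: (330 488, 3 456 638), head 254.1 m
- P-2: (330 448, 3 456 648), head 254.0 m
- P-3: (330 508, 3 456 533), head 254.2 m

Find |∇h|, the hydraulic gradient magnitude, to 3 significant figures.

With h = a·x + b·y + c and P-1 as origin, the differences give:
  (-40)·a + 10·b = -0.1
  20·a + (-105)·b = +0.1
Eliminate b (×(-105) and ×10, subtract): 4000·a = 9.50 → a = ∂h/∂x = +0.002375
Back-substitute: b = ∂h/∂y = -0.0005000.
|∇h| = √(0.002375² + -0.0005000²) = 0.002427

0.00243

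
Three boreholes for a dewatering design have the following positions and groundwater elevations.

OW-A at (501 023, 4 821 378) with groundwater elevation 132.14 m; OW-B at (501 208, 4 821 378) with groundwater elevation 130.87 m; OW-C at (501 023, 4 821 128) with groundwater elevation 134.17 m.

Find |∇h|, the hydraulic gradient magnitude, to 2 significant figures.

0.011

∂h/∂x = (130.87 − 132.14) / (501208 − 501023) = -0.006865
∂h/∂y = (134.17 − 132.14) / (4821128 − 4821378) = -0.008120
|∇h| = √(-0.006865² + -0.008120²) = 0.01063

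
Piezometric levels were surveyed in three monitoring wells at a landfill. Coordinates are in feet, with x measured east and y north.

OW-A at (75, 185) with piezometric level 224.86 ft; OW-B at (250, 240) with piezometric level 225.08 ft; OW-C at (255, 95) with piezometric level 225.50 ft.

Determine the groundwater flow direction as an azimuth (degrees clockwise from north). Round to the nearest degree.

323°

Differences from OW-A: to OW-B (Δx, Δy, Δh) = (175, 55, +0.22); to OW-C = (180, -90, +0.64).
Solve a·Δx + b·Δy = Δh: det = 175·(-90) − 180·55 = -25650.
∂h/∂x = [(+0.22)·(-90) − (+0.64)·55] / -25650 = +0.002144
∂h/∂y = [175·(+0.64) − 180·(+0.22)] / -25650 = -0.002823
Flow direction (−∇h) has components (-0.002144 E, +0.002823 N).
Azimuth = atan2(E, N) = atan2(-0.002144, +0.002823) = 322.8° ≈ 323°.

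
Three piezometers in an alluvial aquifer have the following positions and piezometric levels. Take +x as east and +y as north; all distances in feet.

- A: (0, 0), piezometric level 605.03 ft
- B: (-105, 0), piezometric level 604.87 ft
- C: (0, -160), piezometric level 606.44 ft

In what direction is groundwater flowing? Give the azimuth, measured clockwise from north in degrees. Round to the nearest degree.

∂h/∂x = (604.87 − 605.03) / (-105 − 0) = +0.001524
∂h/∂y = (606.44 − 605.03) / (-160 − 0) = -0.008813
Flow direction (−∇h) has components (-0.001524 E, +0.008813 N).
Azimuth = atan2(E, N) = atan2(-0.001524, +0.008813) = 350.2° ≈ 350°.

350°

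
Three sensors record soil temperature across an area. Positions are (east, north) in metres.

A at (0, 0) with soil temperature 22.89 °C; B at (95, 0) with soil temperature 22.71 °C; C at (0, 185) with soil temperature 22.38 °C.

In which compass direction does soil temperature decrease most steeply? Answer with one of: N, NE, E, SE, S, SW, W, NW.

∂T/∂x = (22.71 − 22.89) / (95 − 0) = -0.001895
∂T/∂y = (22.38 − 22.89) / (185 − 0) = -0.002757
Steepest decrease is along −∇f = (+0.001895 E, +0.002757 N) → northeast.

NE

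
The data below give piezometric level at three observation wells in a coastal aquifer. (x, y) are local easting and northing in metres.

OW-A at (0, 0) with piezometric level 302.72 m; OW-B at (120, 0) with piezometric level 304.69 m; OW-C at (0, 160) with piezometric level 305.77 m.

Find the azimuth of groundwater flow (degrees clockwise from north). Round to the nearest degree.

∂h/∂x = (304.69 − 302.72) / (120 − 0) = +0.01642
∂h/∂y = (305.77 − 302.72) / (160 − 0) = +0.01906
Flow direction (−∇h) has components (-0.01642 E, -0.01906 N).
Azimuth = atan2(E, N) = atan2(-0.01642, -0.01906) = 220.7° ≈ 221°.

221°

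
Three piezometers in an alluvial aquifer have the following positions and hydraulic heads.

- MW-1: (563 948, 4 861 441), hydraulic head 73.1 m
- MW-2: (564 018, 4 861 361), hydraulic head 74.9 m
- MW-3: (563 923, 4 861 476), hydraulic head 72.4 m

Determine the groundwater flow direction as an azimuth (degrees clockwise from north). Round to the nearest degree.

Differences from MW-1: to MW-2 (Δx, Δy, Δh) = (70, -80, +1.8); to MW-3 = (-25, 35, -0.7).
Solve a·Δx + b·Δy = Δh: det = 70·35 − (-25)·(-80) = 450.
∂h/∂x = [(+1.8)·35 − (-0.7)·(-80)] / 450 = +0.01556
∂h/∂y = [70·(-0.7) − (-25)·(+1.8)] / 450 = -0.008889
Flow direction (−∇h) has components (-0.01556 E, +0.008889 N).
Azimuth = atan2(E, N) = atan2(-0.01556, +0.008889) = 299.7° ≈ 300°.

300°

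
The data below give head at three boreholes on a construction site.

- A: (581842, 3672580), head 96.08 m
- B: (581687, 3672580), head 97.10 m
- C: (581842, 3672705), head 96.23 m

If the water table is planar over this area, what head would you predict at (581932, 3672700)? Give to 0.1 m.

95.6 m

∂h/∂x = (97.10 − 96.08) / (581687 − 581842) = -0.006581
∂h/∂y = (96.23 − 96.08) / (3672705 − 3672580) = +0.001200
h(581932, 3672700) = 96.08 + (-0.006581)·(90) + (+0.001200)·(120) = 96.08 -0.592 +0.144 = 95.632 m.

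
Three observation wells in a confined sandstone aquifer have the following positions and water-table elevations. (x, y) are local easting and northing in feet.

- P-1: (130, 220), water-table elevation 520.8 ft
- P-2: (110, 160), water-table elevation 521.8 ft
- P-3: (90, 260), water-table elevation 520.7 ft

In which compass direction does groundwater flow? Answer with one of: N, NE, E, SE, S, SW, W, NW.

With h = a·x + b·y + c and P-1 as origin, the differences give:
  (-20)·a + (-60)·b = +1.0
  (-40)·a + 40·b = -0.1
Eliminate b (×40 and ×(-60), subtract): -3200·a = 34.00 → a = ∂h/∂x = -0.01063
Back-substitute: b = ∂h/∂y = -0.01312.
Flow = −∇h = (+0.01063 east, +0.01312 north), which points northeast.

NE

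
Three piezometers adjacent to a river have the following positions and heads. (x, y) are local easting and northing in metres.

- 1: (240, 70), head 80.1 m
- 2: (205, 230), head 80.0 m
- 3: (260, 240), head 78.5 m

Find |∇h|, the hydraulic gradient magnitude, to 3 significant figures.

Taking 1 as reference: 2−1 = (-35, 160, -0.1); 3−1 = (20, 170, -1.6).
Determinant of the coordinate differences = (-35)·170 − 20·160 = -9150.
∂h/∂x = [(-0.1)·170 − (-1.6)·160] / -9150 = -0.02612
∂h/∂y = [(-35)·(-1.6) − 20·(-0.1)] / -9150 = -0.006339
|∇h| = √(-0.02612² + -0.006339²) = 0.02688

0.0269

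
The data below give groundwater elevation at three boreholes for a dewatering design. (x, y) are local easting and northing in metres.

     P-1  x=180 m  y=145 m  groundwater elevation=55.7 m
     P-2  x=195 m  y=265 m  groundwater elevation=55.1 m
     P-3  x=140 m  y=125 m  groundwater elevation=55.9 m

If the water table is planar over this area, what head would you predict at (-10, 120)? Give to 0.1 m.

With h = a·x + b·y + c and P-1 as origin, the differences give:
  15·a + 120·b = -0.6
  (-40)·a + (-20)·b = +0.2
Eliminate b (×(-20) and ×120, subtract): 4500·a = -12.00 → a = ∂h/∂x = -0.002667
Back-substitute: b = ∂h/∂y = -0.004667.
h(-10, 120) = 55.7 + (-0.002667)·(-190) + (-0.004667)·(-25) = 55.7 +0.507 +0.117 = 56.323 m.

56.3 m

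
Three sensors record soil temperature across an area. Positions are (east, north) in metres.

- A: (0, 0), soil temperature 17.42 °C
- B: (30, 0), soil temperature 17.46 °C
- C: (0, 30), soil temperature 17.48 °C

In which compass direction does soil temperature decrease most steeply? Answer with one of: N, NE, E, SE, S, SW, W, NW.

SW

∂T/∂x = (17.46 − 17.42) / (30 − 0) = +0.001333
∂T/∂y = (17.48 − 17.42) / (30 − 0) = +0.002000
Steepest decrease is along −∇f = (-0.001333 E, -0.002000 N) → southwest.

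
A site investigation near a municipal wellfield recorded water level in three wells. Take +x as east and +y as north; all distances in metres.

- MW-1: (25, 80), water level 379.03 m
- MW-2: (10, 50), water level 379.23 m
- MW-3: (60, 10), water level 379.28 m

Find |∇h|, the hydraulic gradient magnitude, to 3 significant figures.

Three-point gradient (reference MW-1): Δ to MW-2 = (-15, -30, +0.20), Δ to MW-3 = (35, -70, +0.25).
∂h/∂x = -0.003095, ∂h/∂y = -0.005119 (det = 2100).
|∇h| = √(-0.003095² + -0.005119²) = 0.005982

0.00598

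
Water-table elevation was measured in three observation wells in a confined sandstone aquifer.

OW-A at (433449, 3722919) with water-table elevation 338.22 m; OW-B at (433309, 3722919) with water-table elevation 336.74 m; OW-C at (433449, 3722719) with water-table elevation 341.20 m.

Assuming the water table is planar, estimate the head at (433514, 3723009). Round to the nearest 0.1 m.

337.6 m

∂h/∂x = (336.74 − 338.22) / (433309 − 433449) = +0.01057
∂h/∂y = (341.20 − 338.22) / (3722719 − 3722919) = -0.01490
h(433514, 3723009) = 338.22 + (+0.01057)·(65) + (-0.01490)·(90) = 338.22 +0.687 -1.341 = 337.566 m.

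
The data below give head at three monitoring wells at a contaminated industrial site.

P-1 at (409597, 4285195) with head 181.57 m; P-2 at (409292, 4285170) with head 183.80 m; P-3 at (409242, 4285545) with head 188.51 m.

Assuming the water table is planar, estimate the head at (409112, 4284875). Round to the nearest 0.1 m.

Three-point gradient (reference P-1): Δ to P-2 = (-305, -25, +2.23), Δ to P-3 = (-355, 350, +6.94).
∂h/∂x = -0.008251, ∂h/∂y = +0.01146 (det = -115625).
h(409112, 4284875) = 181.57 + (-0.008251)·(-485) + (+0.01146)·(-320) = 181.57 +4.002 -3.667 = 181.904 m.

181.9 m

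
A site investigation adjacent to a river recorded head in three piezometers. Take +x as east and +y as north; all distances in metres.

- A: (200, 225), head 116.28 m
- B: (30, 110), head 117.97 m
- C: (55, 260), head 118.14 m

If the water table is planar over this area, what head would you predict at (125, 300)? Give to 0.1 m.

117.4 m

Taking A as reference: B−A = (-170, -115, +1.69); C−A = (-145, 35, +1.86).
Determinant of the coordinate differences = (-170)·35 − (-145)·(-115) = -22625.
∂h/∂x = [(+1.69)·35 − (+1.86)·(-115)] / -22625 = -0.01207
∂h/∂y = [(-170)·(+1.86) − (-145)·(+1.69)] / -22625 = +0.003145
h(125, 300) = 116.28 + (-0.01207)·(-75) + (+0.003145)·(75) = 116.28 +0.905 +0.236 = 117.421 m.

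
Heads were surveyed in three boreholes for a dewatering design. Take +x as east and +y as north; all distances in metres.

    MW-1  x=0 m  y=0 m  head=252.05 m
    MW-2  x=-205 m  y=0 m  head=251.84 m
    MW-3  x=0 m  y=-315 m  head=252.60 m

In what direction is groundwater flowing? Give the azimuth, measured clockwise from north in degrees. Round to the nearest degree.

∂h/∂x = (251.84 − 252.05) / (-205 − 0) = +0.001024
∂h/∂y = (252.60 − 252.05) / (-315 − 0) = -0.001746
Flow direction (−∇h) has components (-0.001024 E, +0.001746 N).
Azimuth = atan2(E, N) = atan2(-0.001024, +0.001746) = 329.6° ≈ 330°.

330°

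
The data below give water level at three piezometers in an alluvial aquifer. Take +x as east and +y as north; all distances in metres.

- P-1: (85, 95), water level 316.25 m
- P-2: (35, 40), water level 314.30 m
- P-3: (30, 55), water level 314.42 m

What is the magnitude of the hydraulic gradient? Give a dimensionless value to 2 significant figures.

0.027

With h = a·x + b·y + c and P-1 as origin, the differences give:
  (-50)·a + (-55)·b = -1.95
  (-55)·a + (-40)·b = -1.83
Eliminate b (×(-40) and ×(-55), subtract): -1025·a = -22.650 → a = ∂h/∂x = +0.02210
Back-substitute: b = ∂h/∂y = +0.01537.
|∇h| = √(0.02210² + 0.01537²) = 0.02692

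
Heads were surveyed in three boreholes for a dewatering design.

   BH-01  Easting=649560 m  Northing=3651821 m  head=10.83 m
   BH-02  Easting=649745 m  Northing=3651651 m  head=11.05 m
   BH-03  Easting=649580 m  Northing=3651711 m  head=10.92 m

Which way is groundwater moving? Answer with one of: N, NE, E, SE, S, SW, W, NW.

NW

Differences from BH-01: to BH-02 (Δx, Δy, Δh) = (185, -170, +0.22); to BH-03 = (20, -110, +0.09).
Determinant of the coordinate differences = 185·(-110) − 20·(-170) = -16950.
∂h/∂x = [(+0.22)·(-110) − (+0.09)·(-170)] / -16950 = +0.0005251
∂h/∂y = [185·(+0.09) − 20·(+0.22)] / -16950 = -0.0007227
Flow = −∇h = (-0.0005251 east, +0.0007227 north), which points northwest.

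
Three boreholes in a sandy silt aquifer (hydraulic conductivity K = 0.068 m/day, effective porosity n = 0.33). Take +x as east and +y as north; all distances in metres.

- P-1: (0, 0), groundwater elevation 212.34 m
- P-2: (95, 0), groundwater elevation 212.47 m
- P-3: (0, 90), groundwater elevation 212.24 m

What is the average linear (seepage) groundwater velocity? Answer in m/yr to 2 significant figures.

0.13 m/yr

∂h/∂x = (212.47 − 212.34) / (95 − 0) = +0.001368
∂h/∂y = (212.24 − 212.34) / (90 − 0) = -0.001111
|∇h| = √(0.001368² + -0.001111²) = 0.001762
Seepage velocity v = K·i/n = 0.068 × 0.001762 / 0.33 = 0.0003631 m/day = 0.1326 m/yr.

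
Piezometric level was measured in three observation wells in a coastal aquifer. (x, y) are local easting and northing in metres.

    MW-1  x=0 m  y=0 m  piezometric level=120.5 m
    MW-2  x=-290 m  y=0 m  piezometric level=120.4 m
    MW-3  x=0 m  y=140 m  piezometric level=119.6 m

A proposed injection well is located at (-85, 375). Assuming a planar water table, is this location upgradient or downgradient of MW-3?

downgradient

∂h/∂x = (120.4 − 120.5) / (-290 − 0) = +0.0003448
∂h/∂y = (119.6 − 120.5) / (140 − 0) = -0.006429
Head at (-85, 375) = 120.5 + (+0.0003448)·(-85) + (-0.006429)·(375) = 118.06 m.
That is lower than the 119.6 m at MW-3, so the point is downgradient.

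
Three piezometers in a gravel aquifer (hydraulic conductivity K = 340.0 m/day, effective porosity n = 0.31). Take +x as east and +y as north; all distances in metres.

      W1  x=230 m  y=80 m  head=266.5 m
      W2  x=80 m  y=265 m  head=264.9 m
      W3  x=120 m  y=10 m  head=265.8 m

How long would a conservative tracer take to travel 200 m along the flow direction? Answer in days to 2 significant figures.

22 days

Three-point gradient (reference W1): Δ to W2 = (-150, 185, -1.6), Δ to W3 = (-110, -70, -0.7).
∂h/∂x = +0.007828, ∂h/∂y = -0.002301 (det = 30850).
|∇h| = √(0.007828² + -0.002301²) = 0.008159
Seepage velocity v = K·i/n = 340.0 × 0.008159 / 0.31 = 8.949 m/day.
t = 200 / 8.949 = 22.35 days.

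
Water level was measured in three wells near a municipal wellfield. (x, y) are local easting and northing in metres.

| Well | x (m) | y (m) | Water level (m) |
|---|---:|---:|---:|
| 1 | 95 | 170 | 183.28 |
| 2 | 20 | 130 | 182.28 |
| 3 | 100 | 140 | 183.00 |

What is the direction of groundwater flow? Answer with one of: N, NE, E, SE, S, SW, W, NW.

SW

Taking 1 as reference: 2−1 = (-75, -40, -1.00); 3−1 = (5, -30, -0.28).
Determinant of the coordinate differences = (-75)·(-30) − 5·(-40) = 2450.
∂h/∂x = [(-1.00)·(-30) − (-0.28)·(-40)] / 2450 = +0.007673
∂h/∂y = [(-75)·(-0.28) − 5·(-1.00)] / 2450 = +0.01061
Flow = −∇h = (-0.007673 east, -0.01061 north), which points southwest.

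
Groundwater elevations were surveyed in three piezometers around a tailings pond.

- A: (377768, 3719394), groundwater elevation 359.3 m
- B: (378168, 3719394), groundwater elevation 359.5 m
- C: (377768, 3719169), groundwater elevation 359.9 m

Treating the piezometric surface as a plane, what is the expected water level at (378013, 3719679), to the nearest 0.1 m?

∂h/∂x = (359.5 − 359.3) / (378168 − 377768) = +0.0005000
∂h/∂y = (359.9 − 359.3) / (3719169 − 3719394) = -0.002667
h(378013, 3719679) = 359.3 + (+0.0005000)·(245) + (-0.002667)·(285) = 359.3 +0.122 -0.760 = 358.662 m.

358.7 m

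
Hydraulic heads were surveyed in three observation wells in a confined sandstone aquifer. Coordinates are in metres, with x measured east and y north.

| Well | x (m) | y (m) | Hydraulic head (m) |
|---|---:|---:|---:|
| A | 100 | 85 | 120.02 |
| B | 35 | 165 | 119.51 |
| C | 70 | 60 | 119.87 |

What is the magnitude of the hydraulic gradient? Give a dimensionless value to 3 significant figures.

0.00630

Differences from A: to B (Δx, Δy, Δh) = (-65, 80, -0.51); to C = (-30, -25, -0.15).
Solve a·Δx + b·Δy = Δh: det = (-65)·(-25) − (-30)·80 = 4025.
∂h/∂x = [(-0.51)·(-25) − (-0.15)·80] / 4025 = +0.006149
∂h/∂y = [(-65)·(-0.15) − (-30)·(-0.51)] / 4025 = -0.001379
|∇h| = √(0.006149² + -0.001379²) = 0.006302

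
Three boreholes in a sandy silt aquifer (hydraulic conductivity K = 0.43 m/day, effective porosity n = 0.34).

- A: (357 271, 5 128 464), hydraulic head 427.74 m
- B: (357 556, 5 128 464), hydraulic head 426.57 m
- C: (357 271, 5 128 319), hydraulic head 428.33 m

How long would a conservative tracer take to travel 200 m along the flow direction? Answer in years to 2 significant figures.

∂h/∂x = (426.57 − 427.74) / (357556 − 357271) = -0.004105
∂h/∂y = (428.33 − 427.74) / (5128319 − 5128464) = -0.004069
|∇h| = √(-0.004105² + -0.004069²) = 0.00578
Seepage velocity v = K·i/n = 0.43 × 0.00578 / 0.34 = 0.00731 m/day.
t = 200 / 0.00731 = 2.736e+04 days = 74.9 years.

75 years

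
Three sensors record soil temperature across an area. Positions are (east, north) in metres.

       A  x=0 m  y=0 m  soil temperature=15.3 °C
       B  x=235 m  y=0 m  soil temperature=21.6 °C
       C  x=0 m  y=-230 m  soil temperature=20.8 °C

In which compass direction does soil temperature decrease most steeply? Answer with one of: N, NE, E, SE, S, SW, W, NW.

NW

∂T/∂x = (21.6 − 15.3) / (235 − 0) = +0.02681
∂T/∂y = (20.8 − 15.3) / (-230 − 0) = -0.02391
Steepest decrease is along −∇f = (-0.02681 E, +0.02391 N) → northwest.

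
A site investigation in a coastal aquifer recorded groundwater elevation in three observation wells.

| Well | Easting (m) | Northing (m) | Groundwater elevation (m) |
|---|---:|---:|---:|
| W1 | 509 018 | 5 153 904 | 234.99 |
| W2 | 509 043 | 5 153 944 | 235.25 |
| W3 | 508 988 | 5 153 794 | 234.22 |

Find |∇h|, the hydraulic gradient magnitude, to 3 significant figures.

0.00752

With h = a·x + b·y + c and W1 as origin, the differences give:
  25·a + 40·b = +0.26
  (-30)·a + (-110)·b = -0.77
Eliminate b (×(-110) and ×40, subtract): -1550·a = 2.200 → a = ∂h/∂x = -0.001419
Back-substitute: b = ∂h/∂y = +0.007387.
|∇h| = √(-0.001419² + 0.007387²) = 0.007522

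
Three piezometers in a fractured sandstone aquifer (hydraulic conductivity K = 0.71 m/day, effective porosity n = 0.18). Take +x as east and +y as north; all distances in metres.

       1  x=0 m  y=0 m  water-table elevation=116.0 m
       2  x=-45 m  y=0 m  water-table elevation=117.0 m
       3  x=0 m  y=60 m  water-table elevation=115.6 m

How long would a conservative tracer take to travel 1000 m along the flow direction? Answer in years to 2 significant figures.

∂h/∂x = (117.0 − 116.0) / (-45 − 0) = -0.02222
∂h/∂y = (115.6 − 116.0) / (60 − 0) = -0.006667
|∇h| = √(-0.02222² + -0.006667²) = 0.0232
Seepage velocity v = K·i/n = 0.71 × 0.0232 / 0.18 = 0.09151 m/day.
t = 1000 / 0.09151 = 1.093e+04 days = 29.9 years.

30 years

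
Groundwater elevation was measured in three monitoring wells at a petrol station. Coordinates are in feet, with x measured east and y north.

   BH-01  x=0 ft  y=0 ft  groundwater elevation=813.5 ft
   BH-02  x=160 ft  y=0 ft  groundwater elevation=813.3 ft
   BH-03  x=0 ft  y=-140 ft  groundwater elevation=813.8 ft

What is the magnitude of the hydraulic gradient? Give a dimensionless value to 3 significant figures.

0.00248

∂h/∂x = (813.3 − 813.5) / (160 − 0) = -0.001250
∂h/∂y = (813.8 − 813.5) / (-140 − 0) = -0.002143
|∇h| = √(-0.001250² + -0.002143²) = 0.002481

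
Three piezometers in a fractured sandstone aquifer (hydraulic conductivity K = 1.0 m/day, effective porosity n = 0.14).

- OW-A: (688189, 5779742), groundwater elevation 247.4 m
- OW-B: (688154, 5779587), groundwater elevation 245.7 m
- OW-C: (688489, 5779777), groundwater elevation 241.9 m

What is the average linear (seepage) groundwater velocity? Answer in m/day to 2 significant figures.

0.18 m/day

Three-point gradient (reference OW-A): Δ to OW-B = (-35, -155, -1.7), Δ to OW-C = (300, 35, -5.5).
∂h/∂x = -0.02014, ∂h/∂y = +0.01552 (det = 45275).
|∇h| = √(-0.02014² + 0.01552²) = 0.02543
Seepage velocity v = K·i/n = 1.0 × 0.02543 / 0.14 = 0.1816 m/day.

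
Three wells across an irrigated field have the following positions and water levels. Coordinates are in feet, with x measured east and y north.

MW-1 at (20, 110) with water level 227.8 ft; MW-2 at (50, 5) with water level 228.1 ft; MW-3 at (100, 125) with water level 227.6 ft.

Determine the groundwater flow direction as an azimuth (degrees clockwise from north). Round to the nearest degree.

029°

With h = a·x + b·y + c and MW-1 as origin, the differences give:
  30·a + (-105)·b = +0.3
  80·a + 15·b = -0.2
Eliminate b (×15 and ×(-105), subtract): 8850·a = -16.50 → a = ∂h/∂x = -0.001864
Back-substitute: b = ∂h/∂y = -0.003390.
Flow direction (−∇h) has components (+0.001864 E, +0.003390 N).
Azimuth = atan2(E, N) = atan2(+0.001864, +0.003390) = 28.8° ≈ 029°.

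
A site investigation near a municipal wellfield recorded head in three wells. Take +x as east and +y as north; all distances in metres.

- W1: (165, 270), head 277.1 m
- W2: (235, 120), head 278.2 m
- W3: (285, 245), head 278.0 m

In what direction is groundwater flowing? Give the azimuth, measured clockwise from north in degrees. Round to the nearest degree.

303°

Taking W1 as reference: W2−W1 = (70, -150, +1.1); W3−W1 = (120, -25, +0.9).
Solve a·Δx + b·Δy = Δh: det = 70·(-25) − 120·(-150) = 16250.
∂h/∂x = [(+1.1)·(-25) − (+0.9)·(-150)] / 16250 = +0.006615
∂h/∂y = [70·(+0.9) − 120·(+1.1)] / 16250 = -0.004246
Flow direction (−∇h) has components (-0.006615 E, +0.004246 N).
Azimuth = atan2(E, N) = atan2(-0.006615, +0.004246) = 302.7° ≈ 303°.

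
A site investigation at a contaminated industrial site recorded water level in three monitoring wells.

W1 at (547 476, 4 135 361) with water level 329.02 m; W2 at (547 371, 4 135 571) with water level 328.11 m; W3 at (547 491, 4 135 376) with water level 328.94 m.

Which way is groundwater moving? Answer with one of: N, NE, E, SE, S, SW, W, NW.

N

Differences from W1: to W2 (Δx, Δy, Δh) = (-105, 210, -0.91); to W3 = (15, 15, -0.08).
Solve a·Δx + b·Δy = Δh: det = (-105)·15 − 15·210 = -4725.
∂h/∂x = [(-0.91)·15 − (-0.08)·210] / -4725 = -0.0006667
∂h/∂y = [(-105)·(-0.08) − 15·(-0.91)] / -4725 = -0.004667
Flow = −∇h = (+0.0006667 east, +0.004667 north), which points north.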